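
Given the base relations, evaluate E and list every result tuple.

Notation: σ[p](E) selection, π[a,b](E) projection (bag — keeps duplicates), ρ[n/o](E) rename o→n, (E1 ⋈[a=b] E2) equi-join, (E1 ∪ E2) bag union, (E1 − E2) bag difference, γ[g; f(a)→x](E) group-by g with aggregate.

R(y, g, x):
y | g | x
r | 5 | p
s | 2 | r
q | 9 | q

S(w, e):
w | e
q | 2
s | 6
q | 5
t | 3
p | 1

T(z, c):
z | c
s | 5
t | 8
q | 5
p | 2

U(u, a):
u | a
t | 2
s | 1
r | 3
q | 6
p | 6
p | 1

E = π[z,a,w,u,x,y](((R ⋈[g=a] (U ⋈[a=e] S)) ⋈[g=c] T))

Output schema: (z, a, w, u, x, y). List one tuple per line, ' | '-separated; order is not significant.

Per-node cardinality:
  R → 3
  U → 6
  S → 5
  (U ⋈[a=e] S) → 6
  (R ⋈[g=a] (U ⋈[a=e] S)) → 1
  T → 4
  ((R ⋈[g=a] (U ⋈[a=e] S)) ⋈[g=c] T) → 1
  π[z,a,w,u,x,y](((R ⋈[g=a] (U ⋈[a=e] S)) ⋈[g=c] T)) → 1

== RESULT ==
z | a | w | u | x | y
p | 2 | q | t | r | s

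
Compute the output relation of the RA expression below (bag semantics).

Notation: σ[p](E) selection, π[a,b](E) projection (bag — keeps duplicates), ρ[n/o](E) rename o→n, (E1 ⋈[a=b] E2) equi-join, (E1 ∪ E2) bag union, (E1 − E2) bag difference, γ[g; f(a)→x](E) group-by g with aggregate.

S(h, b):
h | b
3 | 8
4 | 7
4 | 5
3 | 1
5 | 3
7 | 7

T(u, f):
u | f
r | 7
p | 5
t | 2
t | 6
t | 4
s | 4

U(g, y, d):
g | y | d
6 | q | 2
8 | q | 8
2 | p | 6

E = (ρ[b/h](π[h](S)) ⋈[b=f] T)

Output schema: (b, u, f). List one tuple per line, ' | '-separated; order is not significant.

Per-node cardinality:
  S → 6
  π[h](S) → 6
  ρ[b/h](π[h](S)) → 6
  T → 6
  (ρ[b/h](π[h](S)) ⋈[b=f] T) → 6

== RESULT ==
b | u | f
4 | s | 4
4 | s | 4
4 | t | 4
4 | t | 4
5 | p | 5
7 | r | 7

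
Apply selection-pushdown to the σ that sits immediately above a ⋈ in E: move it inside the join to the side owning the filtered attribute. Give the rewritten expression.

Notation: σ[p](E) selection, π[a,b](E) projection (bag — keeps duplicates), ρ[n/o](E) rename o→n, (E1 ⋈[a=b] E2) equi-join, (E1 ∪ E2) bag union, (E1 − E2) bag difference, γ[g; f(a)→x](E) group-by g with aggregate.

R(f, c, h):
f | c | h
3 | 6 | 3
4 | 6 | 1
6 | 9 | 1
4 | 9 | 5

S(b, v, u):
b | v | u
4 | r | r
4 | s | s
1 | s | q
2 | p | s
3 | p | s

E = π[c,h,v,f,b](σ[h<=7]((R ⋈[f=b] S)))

σ filters on h, owned by the left side.
E' = π[c,h,v,f,b]((σ[h<=7](R) ⋈[f=b] S))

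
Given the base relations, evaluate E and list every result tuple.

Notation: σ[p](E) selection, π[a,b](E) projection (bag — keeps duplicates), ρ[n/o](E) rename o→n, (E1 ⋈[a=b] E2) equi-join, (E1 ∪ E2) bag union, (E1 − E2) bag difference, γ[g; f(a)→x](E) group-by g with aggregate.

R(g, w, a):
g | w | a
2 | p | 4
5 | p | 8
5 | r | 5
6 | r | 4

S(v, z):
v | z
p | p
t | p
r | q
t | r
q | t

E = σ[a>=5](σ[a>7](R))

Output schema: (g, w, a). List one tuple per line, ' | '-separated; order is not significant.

Subexpression sizes:
  R → 4
  σ[a>7](R) → 1
  σ[a>=5](σ[a>7](R)) → 1

== RESULT ==
g | w | a
5 | p | 8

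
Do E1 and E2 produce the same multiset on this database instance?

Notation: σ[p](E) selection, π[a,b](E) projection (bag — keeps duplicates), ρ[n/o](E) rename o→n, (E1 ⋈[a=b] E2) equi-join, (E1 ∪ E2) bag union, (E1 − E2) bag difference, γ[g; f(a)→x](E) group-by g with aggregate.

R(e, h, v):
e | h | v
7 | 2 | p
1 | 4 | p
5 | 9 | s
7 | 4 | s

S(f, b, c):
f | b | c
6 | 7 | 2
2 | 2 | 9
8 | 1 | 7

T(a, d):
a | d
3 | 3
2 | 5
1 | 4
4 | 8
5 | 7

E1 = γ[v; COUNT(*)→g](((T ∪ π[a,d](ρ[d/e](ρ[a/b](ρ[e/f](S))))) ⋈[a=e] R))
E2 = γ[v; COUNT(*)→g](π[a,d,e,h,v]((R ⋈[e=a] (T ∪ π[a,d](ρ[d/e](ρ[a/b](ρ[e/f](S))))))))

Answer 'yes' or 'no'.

E1 row counts bottom-up:
  T → 5
  S → 3
  ρ[e/f](S) → 3
  ρ[a/b](ρ[e/f](S)) → 3
  ρ[d/e](ρ[a/b](ρ[e/f](S))) → 3
  π[a,d](ρ[d/e](ρ[a/b](ρ[e/f](S)))) → 3
  (T ∪ π[a,d](ρ[d/e](ρ[a/b](ρ[e/f](S))))) → 8
  R → 4
  ((T ∪ π[a,d](ρ[d/e](ρ[a/b](ρ[e/f](S))))) ⋈[a=e] R) → 5
  γ[v; COUNT(*)→g](((T ∪ π[a,d](ρ[d/e](ρ[a/b](ρ[e/f](S))))) ⋈[a=e] R)) → 2
E2 row counts bottom-up:
  R → 4
  T → 5
  S → 3
  ρ[e/f](S) → 3
  ρ[a/b](ρ[e/f](S)) → 3
  ρ[d/e](ρ[a/b](ρ[e/f](S))) → 3
  π[a,d](ρ[d/e](ρ[a/b](ρ[e/f](S)))) → 3
  (T ∪ π[a,d](ρ[d/e](ρ[a/b](ρ[e/f](S))))) → 8
  (R ⋈[e=a] (T ∪ π[a,d](ρ[d/e](ρ[a/b](ρ[e/f](S)))))) → 5
  π[a,d,e,h,v]((R ⋈[e=a] (T ∪ π[a,d](ρ[d/e](ρ[a/b](ρ[e/f](S))))))) → 5
  γ[v; COUNT(*)→g](π[a,d,e,h,v]((R ⋈[e=a] (T ∪ π[a,d](ρ[d/e](ρ[a/b](ρ[e/f](S)))))))) → 2

E1 and E2 produce the same multiset:
v | g
p | 3
s | 2

yes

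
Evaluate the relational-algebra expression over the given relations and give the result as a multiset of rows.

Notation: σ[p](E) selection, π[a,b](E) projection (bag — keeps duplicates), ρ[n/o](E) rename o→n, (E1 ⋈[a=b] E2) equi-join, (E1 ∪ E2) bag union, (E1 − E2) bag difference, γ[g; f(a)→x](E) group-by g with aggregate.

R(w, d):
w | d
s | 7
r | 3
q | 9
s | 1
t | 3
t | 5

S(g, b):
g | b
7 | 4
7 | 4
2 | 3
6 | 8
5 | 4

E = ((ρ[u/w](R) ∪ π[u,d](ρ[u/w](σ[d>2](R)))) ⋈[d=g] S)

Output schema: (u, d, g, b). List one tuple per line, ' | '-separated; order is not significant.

Stepwise |·|:
  R → 6
  ρ[u/w](R) → 6
  R → 6
  σ[d>2](R) → 5
  ρ[u/w](σ[d>2](R)) → 5
  π[u,d](ρ[u/w](σ[d>2](R))) → 5
  (ρ[u/w](R) ∪ π[u,d](ρ[u/w](σ[d>2](R)))) → 11
  S → 5
  ((ρ[u/w](R) ∪ π[u,d](ρ[u/w](σ[d>2](R)))) ⋈[d=g] S) → 6

== RESULT ==
u | d | g | b
s | 7 | 7 | 4
s | 7 | 7 | 4
s | 7 | 7 | 4
s | 7 | 7 | 4
t | 5 | 5 | 4
t | 5 | 5 | 4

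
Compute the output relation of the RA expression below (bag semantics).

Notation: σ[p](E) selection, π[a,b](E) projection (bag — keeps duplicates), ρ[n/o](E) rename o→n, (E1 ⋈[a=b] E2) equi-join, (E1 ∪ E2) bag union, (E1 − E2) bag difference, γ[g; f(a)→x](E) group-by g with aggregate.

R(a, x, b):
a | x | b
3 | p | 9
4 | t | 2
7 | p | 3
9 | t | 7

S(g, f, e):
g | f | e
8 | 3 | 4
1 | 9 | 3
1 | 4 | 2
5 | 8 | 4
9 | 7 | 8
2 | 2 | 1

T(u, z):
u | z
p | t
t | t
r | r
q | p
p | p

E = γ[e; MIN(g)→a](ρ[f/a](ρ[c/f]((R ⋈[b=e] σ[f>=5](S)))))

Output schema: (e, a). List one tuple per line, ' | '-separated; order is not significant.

Per-node cardinality:
  R → 4
  S → 6
  σ[f>=5](S) → 3
  (R ⋈[b=e] σ[f>=5](S)) → 1
  ρ[c/f]((R ⋈[b=e] σ[f>=5](S))) → 1
  ρ[f/a](ρ[c/f]((R ⋈[b=e] σ[f>=5](S)))) → 1
  γ[e; MIN(g)→a](ρ[f/a](ρ[c/f]((R ⋈[b=e] σ[f>=5](S))))) → 1

== RESULT ==
e | a
3 | 1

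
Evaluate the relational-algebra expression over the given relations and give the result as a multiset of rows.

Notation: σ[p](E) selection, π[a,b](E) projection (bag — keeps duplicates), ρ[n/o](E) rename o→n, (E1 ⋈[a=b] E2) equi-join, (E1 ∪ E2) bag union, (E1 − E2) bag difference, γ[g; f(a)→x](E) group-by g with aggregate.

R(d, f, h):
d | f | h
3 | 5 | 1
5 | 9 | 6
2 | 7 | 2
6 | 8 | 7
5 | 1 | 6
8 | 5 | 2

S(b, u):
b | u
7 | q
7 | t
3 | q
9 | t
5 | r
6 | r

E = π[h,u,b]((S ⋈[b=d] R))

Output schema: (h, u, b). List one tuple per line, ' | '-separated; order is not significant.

Row counts bottom-up:
  S → 6
  R → 6
  (S ⋈[b=d] R) → 4
  π[h,u,b]((S ⋈[b=d] R)) → 4

== RESULT ==
h | u | b
1 | q | 3
6 | r | 5
6 | r | 5
7 | r | 6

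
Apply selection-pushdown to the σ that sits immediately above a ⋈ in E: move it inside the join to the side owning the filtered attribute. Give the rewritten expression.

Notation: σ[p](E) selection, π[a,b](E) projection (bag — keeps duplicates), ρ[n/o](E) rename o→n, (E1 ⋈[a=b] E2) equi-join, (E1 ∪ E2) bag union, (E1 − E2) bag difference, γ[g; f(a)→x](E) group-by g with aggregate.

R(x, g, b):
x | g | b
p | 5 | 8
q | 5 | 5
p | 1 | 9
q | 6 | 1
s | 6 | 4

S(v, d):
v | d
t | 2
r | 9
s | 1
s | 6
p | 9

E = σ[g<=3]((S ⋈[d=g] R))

σ filters on g, owned by the right side.
E' = (S ⋈[d=g] σ[g<=3](R))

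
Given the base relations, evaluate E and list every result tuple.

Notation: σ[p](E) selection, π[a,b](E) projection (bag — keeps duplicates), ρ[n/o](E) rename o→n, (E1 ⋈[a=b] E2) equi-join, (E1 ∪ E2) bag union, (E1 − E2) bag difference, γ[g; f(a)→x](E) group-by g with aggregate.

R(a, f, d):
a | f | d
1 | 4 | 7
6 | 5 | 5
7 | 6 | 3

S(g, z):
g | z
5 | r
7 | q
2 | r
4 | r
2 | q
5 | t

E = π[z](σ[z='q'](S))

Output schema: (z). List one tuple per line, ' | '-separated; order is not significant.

Row counts bottom-up:
  S → 6
  σ[z='q'](S) → 2
  π[z](σ[z='q'](S)) → 2

== RESULT ==
z
q
q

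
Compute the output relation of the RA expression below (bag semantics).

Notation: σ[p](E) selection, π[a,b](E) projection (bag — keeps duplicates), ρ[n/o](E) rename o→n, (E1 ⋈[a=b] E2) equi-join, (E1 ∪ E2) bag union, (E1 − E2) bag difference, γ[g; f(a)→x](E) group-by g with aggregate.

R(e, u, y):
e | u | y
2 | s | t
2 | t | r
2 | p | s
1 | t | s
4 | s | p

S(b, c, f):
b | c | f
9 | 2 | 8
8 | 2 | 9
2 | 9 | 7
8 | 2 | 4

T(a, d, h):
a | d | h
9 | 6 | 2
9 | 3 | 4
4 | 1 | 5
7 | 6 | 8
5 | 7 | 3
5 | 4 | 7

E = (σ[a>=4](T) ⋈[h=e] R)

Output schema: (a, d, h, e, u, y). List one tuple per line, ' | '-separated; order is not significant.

Subexpression sizes:
  T → 6
  σ[a>=4](T) → 6
  R → 5
  (σ[a>=4](T) ⋈[h=e] R) → 4

== RESULT ==
a | d | h | e | u | y
9 | 3 | 4 | 4 | s | p
9 | 6 | 2 | 2 | p | s
9 | 6 | 2 | 2 | s | t
9 | 6 | 2 | 2 | t | r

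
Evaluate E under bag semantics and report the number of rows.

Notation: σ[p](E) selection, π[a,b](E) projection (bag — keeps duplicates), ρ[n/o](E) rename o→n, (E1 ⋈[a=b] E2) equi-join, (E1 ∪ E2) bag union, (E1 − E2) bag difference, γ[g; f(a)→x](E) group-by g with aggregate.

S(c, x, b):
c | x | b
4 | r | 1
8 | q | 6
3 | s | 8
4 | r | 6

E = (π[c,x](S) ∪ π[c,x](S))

Subexpression sizes:
  S → 4
  π[c,x](S) → 4
  S → 4
  π[c,x](S) → 4
  (π[c,x](S) ∪ π[c,x](S)) → 8

|E| = 8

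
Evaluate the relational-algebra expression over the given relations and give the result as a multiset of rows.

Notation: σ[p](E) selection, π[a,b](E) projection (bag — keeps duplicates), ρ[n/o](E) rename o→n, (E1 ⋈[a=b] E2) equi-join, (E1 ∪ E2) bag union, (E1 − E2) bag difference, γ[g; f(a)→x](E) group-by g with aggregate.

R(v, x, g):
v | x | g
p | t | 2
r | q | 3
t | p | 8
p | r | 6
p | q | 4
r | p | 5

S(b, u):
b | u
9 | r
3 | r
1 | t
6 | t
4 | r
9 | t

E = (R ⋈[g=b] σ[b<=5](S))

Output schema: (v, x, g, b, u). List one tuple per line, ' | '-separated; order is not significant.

Per-node cardinality:
  R → 6
  S → 6
  σ[b<=5](S) → 3
  (R ⋈[g=b] σ[b<=5](S)) → 2

== RESULT ==
v | x | g | b | u
p | q | 4 | 4 | r
r | q | 3 | 3 | r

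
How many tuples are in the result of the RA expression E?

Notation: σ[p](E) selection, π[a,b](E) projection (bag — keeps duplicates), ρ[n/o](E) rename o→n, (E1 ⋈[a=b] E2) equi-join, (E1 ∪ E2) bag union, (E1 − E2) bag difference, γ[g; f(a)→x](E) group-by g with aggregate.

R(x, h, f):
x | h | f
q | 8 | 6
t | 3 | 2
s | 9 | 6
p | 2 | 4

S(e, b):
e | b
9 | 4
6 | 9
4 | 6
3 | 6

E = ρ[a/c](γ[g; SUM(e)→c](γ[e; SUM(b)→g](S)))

Stepwise |·|:
  S → 4
  γ[e; SUM(b)→g](S) → 4
  γ[g; SUM(e)→c](γ[e; SUM(b)→g](S)) → 3
  ρ[a/c](γ[g; SUM(e)→c](γ[e; SUM(b)→g](S))) → 3

|E| = 3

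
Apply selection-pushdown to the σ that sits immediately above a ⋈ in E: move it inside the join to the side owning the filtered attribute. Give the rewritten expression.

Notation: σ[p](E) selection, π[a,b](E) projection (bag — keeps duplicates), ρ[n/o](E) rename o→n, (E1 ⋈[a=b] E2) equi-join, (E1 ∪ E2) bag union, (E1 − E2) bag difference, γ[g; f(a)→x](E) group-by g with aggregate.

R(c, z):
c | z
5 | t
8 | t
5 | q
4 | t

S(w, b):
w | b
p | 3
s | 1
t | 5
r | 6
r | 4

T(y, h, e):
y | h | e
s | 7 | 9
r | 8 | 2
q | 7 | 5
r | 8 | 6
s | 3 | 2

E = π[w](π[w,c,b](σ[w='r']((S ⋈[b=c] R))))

σ filters on w, owned by the left side.
E' = π[w](π[w,c,b]((σ[w='r'](S) ⋈[b=c] R)))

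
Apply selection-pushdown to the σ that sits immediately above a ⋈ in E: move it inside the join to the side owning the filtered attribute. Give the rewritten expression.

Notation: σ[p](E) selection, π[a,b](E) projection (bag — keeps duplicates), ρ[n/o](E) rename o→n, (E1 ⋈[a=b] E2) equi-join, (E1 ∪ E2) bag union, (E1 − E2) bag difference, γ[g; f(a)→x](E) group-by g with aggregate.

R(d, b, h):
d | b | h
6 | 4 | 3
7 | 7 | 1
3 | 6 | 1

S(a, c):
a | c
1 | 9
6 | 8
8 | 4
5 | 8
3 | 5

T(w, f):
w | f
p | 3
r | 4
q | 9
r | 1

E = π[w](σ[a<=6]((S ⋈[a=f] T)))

σ filters on a, owned by the left side.
E' = π[w]((σ[a<=6](S) ⋈[a=f] T))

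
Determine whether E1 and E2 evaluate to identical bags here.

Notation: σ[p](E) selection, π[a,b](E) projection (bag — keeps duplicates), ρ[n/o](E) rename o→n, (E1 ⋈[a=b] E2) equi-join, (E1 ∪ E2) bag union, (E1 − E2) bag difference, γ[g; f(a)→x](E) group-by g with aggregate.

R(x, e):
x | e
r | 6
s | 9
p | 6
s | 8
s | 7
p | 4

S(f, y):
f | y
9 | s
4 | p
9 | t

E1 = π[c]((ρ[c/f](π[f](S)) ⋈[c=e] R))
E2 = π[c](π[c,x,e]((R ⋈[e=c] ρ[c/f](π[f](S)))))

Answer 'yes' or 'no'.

E1 stepwise |·|:
  S → 3
  π[f](S) → 3
  ρ[c/f](π[f](S)) → 3
  R → 6
  (ρ[c/f](π[f](S)) ⋈[c=e] R) → 3
  π[c]((ρ[c/f](π[f](S)) ⋈[c=e] R)) → 3
E2 stepwise |·|:
  R → 6
  S → 3
  π[f](S) → 3
  ρ[c/f](π[f](S)) → 3
  (R ⋈[e=c] ρ[c/f](π[f](S))) → 3
  π[c,x,e]((R ⋈[e=c] ρ[c/f](π[f](S)))) → 3
  π[c](π[c,x,e]((R ⋈[e=c] ρ[c/f](π[f](S))))) → 3

E1 and E2 produce the same multiset:
c
4
9
9

yes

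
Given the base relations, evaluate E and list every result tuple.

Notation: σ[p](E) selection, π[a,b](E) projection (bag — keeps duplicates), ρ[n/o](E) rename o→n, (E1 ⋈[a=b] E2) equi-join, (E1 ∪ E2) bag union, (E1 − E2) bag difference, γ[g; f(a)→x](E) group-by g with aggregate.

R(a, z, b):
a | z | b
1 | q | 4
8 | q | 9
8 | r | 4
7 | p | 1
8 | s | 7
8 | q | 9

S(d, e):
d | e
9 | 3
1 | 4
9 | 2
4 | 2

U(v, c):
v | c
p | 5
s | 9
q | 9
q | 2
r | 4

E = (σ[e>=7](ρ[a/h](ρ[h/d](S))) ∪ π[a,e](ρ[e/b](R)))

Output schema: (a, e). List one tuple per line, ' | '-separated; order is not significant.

Row counts bottom-up:
  S → 4
  ρ[h/d](S) → 4
  ρ[a/h](ρ[h/d](S)) → 4
  σ[e>=7](ρ[a/h](ρ[h/d](S))) → 0
  R → 6
  ρ[e/b](R) → 6
  π[a,e](ρ[e/b](R)) → 6
  (σ[e>=7](ρ[a/h](ρ[h/d](S))) ∪ π[a,e](ρ[e/b](R))) → 6

== RESULT ==
a | e
1 | 4
7 | 1
8 | 4
8 | 7
8 | 9
8 | 9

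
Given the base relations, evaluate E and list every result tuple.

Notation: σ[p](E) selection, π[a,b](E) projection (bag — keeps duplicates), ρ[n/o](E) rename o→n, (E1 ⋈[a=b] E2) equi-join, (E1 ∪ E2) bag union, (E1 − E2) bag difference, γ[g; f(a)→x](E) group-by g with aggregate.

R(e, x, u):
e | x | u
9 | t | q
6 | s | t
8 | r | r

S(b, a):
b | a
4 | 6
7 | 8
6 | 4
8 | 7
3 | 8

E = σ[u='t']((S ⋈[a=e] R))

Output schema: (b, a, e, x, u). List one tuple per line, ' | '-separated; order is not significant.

Per-node cardinality:
  S → 5
  R → 3
  (S ⋈[a=e] R) → 3
  σ[u='t']((S ⋈[a=e] R)) → 1

== RESULT ==
b | a | e | x | u
4 | 6 | 6 | s | t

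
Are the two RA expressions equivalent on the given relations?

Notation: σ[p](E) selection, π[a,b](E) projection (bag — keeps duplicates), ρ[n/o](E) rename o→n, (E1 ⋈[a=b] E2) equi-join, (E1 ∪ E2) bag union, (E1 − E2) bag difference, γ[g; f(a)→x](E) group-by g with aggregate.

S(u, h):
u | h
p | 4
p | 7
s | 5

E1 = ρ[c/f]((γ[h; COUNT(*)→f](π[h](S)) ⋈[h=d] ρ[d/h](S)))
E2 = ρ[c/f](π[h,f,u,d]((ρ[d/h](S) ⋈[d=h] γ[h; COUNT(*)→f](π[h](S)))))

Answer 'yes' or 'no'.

E1 stepwise |·|:
  S → 3
  π[h](S) → 3
  γ[h; COUNT(*)→f](π[h](S)) → 3
  S → 3
  ρ[d/h](S) → 3
  (γ[h; COUNT(*)→f](π[h](S)) ⋈[h=d] ρ[d/h](S)) → 3
  ρ[c/f]((γ[h; COUNT(*)→f](π[h](S)) ⋈[h=d] ρ[d/h](S))) → 3
E2 stepwise |·|:
  S → 3
  ρ[d/h](S) → 3
  S → 3
  π[h](S) → 3
  γ[h; COUNT(*)→f](π[h](S)) → 3
  (ρ[d/h](S) ⋈[d=h] γ[h; COUNT(*)→f](π[h](S))) → 3
  π[h,f,u,d]((ρ[d/h](S) ⋈[d=h] γ[h; COUNT(*)→f](π[h](S)))) → 3
  ρ[c/f](π[h,f,u,d]((ρ[d/h](S) ⋈[d=h] γ[h; COUNT(*)→f](π[h](S))))) → 3

E1 and E2 produce the same multiset:
h | c | u | d
4 | 1 | p | 4
5 | 1 | s | 5
7 | 1 | p | 7

yes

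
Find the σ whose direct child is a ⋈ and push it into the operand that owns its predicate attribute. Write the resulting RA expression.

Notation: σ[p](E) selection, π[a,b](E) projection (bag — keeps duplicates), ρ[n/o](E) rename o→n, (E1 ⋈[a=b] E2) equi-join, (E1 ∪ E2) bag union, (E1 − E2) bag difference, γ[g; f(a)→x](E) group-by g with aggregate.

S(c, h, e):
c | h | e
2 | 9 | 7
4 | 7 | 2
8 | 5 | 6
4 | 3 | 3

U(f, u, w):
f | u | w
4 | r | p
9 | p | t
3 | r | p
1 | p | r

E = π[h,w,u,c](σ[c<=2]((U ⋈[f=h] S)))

σ filters on c, owned by the right side.
E' = π[h,w,u,c]((U ⋈[f=h] σ[c<=2](S)))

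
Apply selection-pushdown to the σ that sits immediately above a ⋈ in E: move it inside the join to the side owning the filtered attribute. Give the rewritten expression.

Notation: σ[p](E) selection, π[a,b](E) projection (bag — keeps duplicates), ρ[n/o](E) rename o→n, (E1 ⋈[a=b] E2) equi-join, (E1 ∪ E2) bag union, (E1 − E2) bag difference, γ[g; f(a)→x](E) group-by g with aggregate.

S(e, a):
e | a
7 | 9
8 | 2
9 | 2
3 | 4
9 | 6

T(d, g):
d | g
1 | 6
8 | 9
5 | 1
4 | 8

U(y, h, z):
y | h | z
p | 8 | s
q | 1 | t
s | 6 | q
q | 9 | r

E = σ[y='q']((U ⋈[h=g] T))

σ filters on y, owned by the left side.
E' = (σ[y='q'](U) ⋈[h=g] T)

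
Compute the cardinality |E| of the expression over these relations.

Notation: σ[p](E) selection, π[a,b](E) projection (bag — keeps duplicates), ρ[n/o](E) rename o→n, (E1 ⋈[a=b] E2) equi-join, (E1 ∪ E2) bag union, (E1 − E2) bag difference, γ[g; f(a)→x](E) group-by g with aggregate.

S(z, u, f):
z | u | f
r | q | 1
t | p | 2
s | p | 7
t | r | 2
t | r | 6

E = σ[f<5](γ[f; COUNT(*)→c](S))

Subexpression sizes:
  S → 5
  γ[f; COUNT(*)→c](S) → 4
  σ[f<5](γ[f; COUNT(*)→c](S)) → 2

|E| = 2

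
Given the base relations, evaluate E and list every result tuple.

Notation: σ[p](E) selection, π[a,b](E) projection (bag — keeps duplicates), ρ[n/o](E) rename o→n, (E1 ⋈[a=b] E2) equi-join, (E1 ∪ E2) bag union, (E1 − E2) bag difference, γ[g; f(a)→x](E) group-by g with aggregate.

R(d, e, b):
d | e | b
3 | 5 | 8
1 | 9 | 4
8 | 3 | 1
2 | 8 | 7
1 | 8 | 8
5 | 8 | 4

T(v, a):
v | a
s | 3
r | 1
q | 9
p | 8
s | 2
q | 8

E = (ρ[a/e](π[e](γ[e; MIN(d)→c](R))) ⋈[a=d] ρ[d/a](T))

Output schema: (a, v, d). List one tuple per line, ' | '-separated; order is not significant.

Subexpression sizes:
  R → 6
  γ[e; MIN(d)→c](R) → 4
  π[e](γ[e; MIN(d)→c](R)) → 4
  ρ[a/e](π[e](γ[e; MIN(d)→c](R))) → 4
  T → 6
  ρ[d/a](T) → 6
  (ρ[a/e](π[e](γ[e; MIN(d)→c](R))) ⋈[a=d] ρ[d/a](T)) → 4

== RESULT ==
a | v | d
3 | s | 3
8 | p | 8
8 | q | 8
9 | q | 9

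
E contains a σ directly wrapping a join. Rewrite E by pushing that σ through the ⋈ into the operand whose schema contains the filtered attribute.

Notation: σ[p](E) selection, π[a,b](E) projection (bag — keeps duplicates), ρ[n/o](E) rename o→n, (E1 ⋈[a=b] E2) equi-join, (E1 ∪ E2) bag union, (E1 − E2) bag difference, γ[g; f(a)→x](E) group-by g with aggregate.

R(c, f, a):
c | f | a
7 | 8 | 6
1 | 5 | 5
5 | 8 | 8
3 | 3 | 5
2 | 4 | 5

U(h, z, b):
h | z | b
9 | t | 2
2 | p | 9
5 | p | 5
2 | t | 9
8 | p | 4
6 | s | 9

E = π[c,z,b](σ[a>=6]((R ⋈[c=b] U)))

σ filters on a, owned by the left side.
E' = π[c,z,b]((σ[a>=6](R) ⋈[c=b] U))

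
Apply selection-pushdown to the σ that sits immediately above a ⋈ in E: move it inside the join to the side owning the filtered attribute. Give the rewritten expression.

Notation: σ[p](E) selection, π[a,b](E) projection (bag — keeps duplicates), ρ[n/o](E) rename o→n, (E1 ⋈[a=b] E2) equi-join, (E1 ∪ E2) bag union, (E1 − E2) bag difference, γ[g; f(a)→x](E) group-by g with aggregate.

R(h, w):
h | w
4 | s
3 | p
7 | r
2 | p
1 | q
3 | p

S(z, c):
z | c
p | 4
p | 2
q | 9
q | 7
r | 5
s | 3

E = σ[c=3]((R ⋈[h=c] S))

σ filters on c, owned by the right side.
E' = (R ⋈[h=c] σ[c=3](S))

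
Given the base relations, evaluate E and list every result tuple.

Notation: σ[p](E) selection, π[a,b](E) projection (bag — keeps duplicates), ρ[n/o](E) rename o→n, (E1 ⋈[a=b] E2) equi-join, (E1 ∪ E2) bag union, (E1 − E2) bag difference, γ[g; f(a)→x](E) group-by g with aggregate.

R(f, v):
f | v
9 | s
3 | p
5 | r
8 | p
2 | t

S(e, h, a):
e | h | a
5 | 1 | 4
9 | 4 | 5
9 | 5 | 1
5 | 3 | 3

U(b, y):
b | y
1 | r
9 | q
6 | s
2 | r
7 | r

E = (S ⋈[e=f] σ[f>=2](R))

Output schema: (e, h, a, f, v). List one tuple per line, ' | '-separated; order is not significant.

Stepwise |·|:
  S → 4
  R → 5
  σ[f>=2](R) → 5
  (S ⋈[e=f] σ[f>=2](R)) → 4

== RESULT ==
e | h | a | f | v
5 | 1 | 4 | 5 | r
5 | 3 | 3 | 5 | r
9 | 4 | 5 | 9 | s
9 | 5 | 1 | 9 | s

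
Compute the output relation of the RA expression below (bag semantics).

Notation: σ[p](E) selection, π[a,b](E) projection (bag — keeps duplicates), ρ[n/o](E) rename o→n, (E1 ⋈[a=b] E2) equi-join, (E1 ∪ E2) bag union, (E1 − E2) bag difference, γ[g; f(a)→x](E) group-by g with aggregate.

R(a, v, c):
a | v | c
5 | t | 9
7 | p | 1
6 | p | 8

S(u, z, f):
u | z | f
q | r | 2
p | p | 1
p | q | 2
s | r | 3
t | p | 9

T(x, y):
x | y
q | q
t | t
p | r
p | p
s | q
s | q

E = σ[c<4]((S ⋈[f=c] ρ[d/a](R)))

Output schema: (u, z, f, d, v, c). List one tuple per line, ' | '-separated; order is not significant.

Subexpression sizes:
  S → 5
  R → 3
  ρ[d/a](R) → 3
  (S ⋈[f=c] ρ[d/a](R)) → 2
  σ[c<4]((S ⋈[f=c] ρ[d/a](R))) → 1

== RESULT ==
u | z | f | d | v | c
p | p | 1 | 7 | p | 1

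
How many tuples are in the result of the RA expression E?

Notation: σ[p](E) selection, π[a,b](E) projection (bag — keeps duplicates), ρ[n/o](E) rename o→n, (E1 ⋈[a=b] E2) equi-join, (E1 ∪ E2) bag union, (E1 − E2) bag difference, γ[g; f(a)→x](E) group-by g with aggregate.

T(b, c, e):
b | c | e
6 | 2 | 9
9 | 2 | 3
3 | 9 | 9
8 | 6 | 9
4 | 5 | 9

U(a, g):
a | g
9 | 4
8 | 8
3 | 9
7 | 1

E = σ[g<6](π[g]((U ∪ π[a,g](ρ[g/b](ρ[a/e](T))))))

Per-node cardinality:
  U → 4
  T → 5
  ρ[a/e](T) → 5
  ρ[g/b](ρ[a/e](T)) → 5
  π[a,g](ρ[g/b](ρ[a/e](T))) → 5
  (U ∪ π[a,g](ρ[g/b](ρ[a/e](T)))) → 9
  π[g]((U ∪ π[a,g](ρ[g/b](ρ[a/e](T))))) → 9
  σ[g<6](π[g]((U ∪ π[a,g](ρ[g/b](ρ[a/e](T)))))) → 4

|E| = 4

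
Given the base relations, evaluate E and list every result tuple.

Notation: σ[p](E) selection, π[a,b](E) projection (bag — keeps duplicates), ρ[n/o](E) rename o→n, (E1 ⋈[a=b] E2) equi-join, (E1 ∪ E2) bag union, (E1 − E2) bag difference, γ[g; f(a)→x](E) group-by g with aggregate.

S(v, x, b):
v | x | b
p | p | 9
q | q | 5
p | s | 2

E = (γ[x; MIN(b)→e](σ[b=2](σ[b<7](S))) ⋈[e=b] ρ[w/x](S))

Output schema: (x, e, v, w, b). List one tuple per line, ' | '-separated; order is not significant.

Subexpression sizes:
  S → 3
  σ[b<7](S) → 2
  σ[b=2](σ[b<7](S)) → 1
  γ[x; MIN(b)→e](σ[b=2](σ[b<7](S))) → 1
  S → 3
  ρ[w/x](S) → 3
  (γ[x; MIN(b)→e](σ[b=2](σ[b<7](S))) ⋈[e=b] ρ[w/x](S)) → 1

== RESULT ==
x | e | v | w | b
s | 2 | p | s | 2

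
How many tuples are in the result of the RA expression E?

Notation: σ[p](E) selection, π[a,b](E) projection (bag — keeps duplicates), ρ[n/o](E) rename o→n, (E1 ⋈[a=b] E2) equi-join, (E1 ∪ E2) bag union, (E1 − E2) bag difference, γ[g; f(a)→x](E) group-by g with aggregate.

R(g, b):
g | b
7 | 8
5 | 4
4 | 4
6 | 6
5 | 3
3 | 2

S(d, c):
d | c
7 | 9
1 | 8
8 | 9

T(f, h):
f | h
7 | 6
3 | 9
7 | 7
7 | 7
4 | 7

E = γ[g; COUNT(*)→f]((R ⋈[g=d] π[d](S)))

Stepwise |·|:
  R → 6
  S → 3
  π[d](S) → 3
  (R ⋈[g=d] π[d](S)) → 1
  γ[g; COUNT(*)→f]((R ⋈[g=d] π[d](S))) → 1

|E| = 1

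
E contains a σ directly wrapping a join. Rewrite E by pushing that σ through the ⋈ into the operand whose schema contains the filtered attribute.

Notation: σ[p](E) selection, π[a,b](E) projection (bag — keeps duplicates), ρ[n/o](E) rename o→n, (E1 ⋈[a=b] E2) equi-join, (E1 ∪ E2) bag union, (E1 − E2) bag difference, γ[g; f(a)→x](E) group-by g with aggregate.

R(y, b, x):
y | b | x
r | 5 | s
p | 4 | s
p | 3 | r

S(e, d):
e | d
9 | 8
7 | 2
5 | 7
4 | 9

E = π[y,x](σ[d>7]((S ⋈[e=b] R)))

σ filters on d, owned by the left side.
E' = π[y,x]((σ[d>7](S) ⋈[e=b] R))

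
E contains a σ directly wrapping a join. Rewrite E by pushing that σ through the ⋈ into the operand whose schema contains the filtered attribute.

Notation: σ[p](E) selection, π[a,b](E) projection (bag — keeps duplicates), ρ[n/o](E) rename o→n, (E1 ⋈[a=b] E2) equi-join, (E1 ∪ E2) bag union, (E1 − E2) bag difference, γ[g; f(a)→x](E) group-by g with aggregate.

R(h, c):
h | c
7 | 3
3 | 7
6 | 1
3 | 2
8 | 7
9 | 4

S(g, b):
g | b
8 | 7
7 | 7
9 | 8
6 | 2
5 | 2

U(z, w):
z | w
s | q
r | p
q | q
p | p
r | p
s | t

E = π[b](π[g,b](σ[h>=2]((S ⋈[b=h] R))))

σ filters on h, owned by the right side.
E' = π[b](π[g,b]((S ⋈[b=h] σ[h>=2](R))))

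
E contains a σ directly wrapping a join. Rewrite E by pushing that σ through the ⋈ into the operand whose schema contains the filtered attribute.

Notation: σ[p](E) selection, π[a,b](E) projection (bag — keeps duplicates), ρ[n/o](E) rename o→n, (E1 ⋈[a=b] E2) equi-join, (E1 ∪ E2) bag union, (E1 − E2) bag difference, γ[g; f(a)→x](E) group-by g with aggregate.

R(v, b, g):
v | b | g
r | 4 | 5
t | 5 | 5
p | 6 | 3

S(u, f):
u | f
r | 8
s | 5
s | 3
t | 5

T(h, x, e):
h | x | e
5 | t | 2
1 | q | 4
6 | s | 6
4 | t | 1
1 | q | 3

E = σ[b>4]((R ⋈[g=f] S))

σ filters on b, owned by the left side.
E' = (σ[b>4](R) ⋈[g=f] S)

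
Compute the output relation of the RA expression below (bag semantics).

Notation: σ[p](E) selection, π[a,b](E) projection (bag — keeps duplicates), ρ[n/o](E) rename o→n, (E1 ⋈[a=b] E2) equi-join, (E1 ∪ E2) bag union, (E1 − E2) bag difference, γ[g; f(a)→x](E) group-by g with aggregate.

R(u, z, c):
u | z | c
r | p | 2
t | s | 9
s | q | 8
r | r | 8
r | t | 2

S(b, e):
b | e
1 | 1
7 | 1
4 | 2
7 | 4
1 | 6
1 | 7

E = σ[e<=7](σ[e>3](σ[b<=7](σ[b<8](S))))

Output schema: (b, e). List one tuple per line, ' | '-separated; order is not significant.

Per-node cardinality:
  S → 6
  σ[b<8](S) → 6
  σ[b<=7](σ[b<8](S)) → 6
  σ[e>3](σ[b<=7](σ[b<8](S))) → 3
  σ[e<=7](σ[e>3](σ[b<=7](σ[b<8](S)))) → 3

== RESULT ==
b | e
1 | 6
1 | 7
7 | 4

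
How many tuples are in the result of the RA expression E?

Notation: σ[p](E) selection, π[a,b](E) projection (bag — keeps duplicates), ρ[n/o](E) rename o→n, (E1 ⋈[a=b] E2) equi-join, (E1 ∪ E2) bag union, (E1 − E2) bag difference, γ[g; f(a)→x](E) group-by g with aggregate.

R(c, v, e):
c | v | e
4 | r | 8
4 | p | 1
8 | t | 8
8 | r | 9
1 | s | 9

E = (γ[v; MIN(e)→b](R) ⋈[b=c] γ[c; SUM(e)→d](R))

Row counts bottom-up:
  R → 5
  γ[v; MIN(e)→b](R) → 4
  R → 5
  γ[c; SUM(e)→d](R) → 3
  (γ[v; MIN(e)→b](R) ⋈[b=c] γ[c; SUM(e)→d](R)) → 3

|E| = 3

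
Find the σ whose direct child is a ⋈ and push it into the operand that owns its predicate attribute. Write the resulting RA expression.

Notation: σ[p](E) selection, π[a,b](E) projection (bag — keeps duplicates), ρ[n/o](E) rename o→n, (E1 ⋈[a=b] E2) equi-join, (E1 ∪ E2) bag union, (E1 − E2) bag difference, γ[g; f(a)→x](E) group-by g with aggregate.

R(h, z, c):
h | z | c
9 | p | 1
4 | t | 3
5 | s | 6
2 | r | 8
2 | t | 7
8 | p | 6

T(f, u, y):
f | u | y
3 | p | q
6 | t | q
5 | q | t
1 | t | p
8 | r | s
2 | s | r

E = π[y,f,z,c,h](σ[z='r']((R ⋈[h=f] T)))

σ filters on z, owned by the left side.
E' = π[y,f,z,c,h]((σ[z='r'](R) ⋈[h=f] T))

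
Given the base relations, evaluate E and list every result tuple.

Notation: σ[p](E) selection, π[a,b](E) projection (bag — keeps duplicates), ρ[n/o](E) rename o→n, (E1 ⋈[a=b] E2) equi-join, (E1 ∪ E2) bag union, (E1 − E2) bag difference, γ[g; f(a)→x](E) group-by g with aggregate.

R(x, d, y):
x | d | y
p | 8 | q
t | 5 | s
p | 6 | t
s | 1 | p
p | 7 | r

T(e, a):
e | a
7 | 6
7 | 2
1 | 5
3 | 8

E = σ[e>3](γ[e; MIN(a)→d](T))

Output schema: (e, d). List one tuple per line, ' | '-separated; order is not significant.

Per-node cardinality:
  T → 4
  γ[e; MIN(a)→d](T) → 3
  σ[e>3](γ[e; MIN(a)→d](T)) → 1

== RESULT ==
e | d
7 | 2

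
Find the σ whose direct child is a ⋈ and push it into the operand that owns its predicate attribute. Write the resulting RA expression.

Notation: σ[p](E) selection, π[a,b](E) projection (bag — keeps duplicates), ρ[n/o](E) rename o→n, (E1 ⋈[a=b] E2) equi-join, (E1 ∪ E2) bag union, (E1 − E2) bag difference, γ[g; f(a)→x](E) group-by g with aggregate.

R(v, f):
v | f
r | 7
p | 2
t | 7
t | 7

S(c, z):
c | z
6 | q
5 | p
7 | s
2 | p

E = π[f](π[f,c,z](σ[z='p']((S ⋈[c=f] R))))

σ filters on z, owned by the left side.
E' = π[f](π[f,c,z]((σ[z='p'](S) ⋈[c=f] R)))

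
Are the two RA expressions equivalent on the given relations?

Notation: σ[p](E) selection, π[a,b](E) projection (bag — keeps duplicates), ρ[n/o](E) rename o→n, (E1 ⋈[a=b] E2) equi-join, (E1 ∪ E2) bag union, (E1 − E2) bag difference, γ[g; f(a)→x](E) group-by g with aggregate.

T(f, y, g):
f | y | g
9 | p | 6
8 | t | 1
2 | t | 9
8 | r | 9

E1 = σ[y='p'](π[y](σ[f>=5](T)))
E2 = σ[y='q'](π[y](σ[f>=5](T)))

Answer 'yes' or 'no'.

E1 stepwise |·|:
  T → 4
  σ[f>=5](T) → 3
  π[y](σ[f>=5](T)) → 3
  σ[y='p'](π[y](σ[f>=5](T))) → 1
E2 stepwise |·|:
  T → 4
  σ[f>=5](T) → 3
  π[y](σ[f>=5](T)) → 3
  σ[y='q'](π[y](σ[f>=5](T))) → 0

E1 result:
y
p
E2 result:
y
(0 rows)
Witness: ('p',) appears 1× in E1 but 0× in E2.

no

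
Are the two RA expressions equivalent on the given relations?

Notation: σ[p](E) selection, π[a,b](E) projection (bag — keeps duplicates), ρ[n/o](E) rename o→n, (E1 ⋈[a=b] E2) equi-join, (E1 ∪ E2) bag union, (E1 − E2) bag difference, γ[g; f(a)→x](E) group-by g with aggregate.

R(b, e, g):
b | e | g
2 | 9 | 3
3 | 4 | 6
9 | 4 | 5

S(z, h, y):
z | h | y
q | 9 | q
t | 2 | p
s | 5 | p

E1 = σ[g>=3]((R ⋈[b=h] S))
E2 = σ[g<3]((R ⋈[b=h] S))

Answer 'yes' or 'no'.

E1 subexpression sizes:
  R → 3
  S → 3
  (R ⋈[b=h] S) → 2
  σ[g>=3]((R ⋈[b=h] S)) → 2
E2 subexpression sizes:
  R → 3
  S → 3
  (R ⋈[b=h] S) → 2
  σ[g<3]((R ⋈[b=h] S)) → 0

E1 result:
b | e | g | z | h | y
2 | 9 | 3 | t | 2 | p
9 | 4 | 5 | q | 9 | q
E2 result:
b | e | g | z | h | y
(0 rows)
Witness: (9, 4, 5, 'q', 9, 'q') appears 1× in E1 but 0× in E2.

no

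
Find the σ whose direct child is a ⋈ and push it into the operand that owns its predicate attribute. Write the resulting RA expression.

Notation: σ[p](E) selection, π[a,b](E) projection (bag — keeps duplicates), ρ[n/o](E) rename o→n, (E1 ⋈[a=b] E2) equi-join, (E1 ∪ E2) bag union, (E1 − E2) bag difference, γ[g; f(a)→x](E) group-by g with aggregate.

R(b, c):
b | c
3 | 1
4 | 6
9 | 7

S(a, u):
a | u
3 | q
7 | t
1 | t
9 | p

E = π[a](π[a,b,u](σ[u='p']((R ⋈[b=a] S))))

σ filters on u, owned by the right side.
E' = π[a](π[a,b,u]((R ⋈[b=a] σ[u='p'](S))))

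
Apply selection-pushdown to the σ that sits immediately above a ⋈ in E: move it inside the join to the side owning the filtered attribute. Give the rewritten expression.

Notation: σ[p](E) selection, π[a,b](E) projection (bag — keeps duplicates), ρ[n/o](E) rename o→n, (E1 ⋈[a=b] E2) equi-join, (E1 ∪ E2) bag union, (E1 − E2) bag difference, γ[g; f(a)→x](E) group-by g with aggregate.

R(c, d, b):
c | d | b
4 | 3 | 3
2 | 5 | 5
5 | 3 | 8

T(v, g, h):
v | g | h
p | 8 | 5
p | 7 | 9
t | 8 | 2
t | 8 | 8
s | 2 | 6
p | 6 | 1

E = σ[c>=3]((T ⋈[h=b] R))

σ filters on c, owned by the right side.
E' = (T ⋈[h=b] σ[c>=3](R))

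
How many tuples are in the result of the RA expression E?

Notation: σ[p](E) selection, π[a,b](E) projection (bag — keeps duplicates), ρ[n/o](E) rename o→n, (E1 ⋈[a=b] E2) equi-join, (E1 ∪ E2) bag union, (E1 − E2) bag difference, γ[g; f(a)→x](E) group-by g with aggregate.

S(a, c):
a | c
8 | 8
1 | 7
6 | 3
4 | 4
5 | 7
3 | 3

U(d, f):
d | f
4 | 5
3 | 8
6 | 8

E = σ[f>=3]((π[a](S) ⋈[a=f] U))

Row counts bottom-up:
  S → 6
  π[a](S) → 6
  U → 3
  (π[a](S) ⋈[a=f] U) → 3
  σ[f>=3]((π[a](S) ⋈[a=f] U)) → 3

|E| = 3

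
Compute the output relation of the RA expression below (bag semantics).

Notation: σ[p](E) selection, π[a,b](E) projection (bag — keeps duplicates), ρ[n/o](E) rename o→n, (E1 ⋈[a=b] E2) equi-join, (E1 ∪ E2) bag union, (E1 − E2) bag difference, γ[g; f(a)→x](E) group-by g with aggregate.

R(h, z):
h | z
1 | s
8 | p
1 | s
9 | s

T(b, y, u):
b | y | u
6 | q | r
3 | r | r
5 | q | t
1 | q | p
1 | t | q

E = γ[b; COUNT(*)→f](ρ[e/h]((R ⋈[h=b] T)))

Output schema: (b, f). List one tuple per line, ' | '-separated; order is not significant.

Subexpression sizes:
  R → 4
  T → 5
  (R ⋈[h=b] T) → 4
  ρ[e/h]((R ⋈[h=b] T)) → 4
  γ[b; COUNT(*)→f](ρ[e/h]((R ⋈[h=b] T))) → 1

== RESULT ==
b | f
1 | 4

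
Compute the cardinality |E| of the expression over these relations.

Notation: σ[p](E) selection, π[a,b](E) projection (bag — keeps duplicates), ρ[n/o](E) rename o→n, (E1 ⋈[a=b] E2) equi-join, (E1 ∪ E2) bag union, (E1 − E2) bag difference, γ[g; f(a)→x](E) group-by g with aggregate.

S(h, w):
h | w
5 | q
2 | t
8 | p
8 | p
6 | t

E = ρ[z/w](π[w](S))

Per-node cardinality:
  S → 5
  π[w](S) → 5
  ρ[z/w](π[w](S)) → 5

|E| = 5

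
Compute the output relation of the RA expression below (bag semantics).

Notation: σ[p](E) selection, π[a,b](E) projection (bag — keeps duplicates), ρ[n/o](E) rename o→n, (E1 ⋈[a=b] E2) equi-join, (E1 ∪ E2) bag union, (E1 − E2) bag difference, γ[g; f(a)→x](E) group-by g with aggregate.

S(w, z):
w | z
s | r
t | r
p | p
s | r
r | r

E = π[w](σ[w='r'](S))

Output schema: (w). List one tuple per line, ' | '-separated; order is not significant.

Per-node cardinality:
  S → 5
  σ[w='r'](S) → 1
  π[w](σ[w='r'](S)) → 1

== RESULT ==
w
r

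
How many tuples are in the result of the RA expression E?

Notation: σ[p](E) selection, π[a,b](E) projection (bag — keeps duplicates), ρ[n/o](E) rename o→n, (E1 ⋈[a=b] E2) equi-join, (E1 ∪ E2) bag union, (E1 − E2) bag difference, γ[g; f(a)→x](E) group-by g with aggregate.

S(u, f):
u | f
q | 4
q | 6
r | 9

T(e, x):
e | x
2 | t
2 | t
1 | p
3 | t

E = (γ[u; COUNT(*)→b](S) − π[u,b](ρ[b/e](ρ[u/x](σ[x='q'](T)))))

Row counts bottom-up:
  S → 3
  γ[u; COUNT(*)→b](S) → 2
  T → 4
  σ[x='q'](T) → 0
  ρ[u/x](σ[x='q'](T)) → 0
  ρ[b/e](ρ[u/x](σ[x='q'](T))) → 0
  π[u,b](ρ[b/e](ρ[u/x](σ[x='q'](T)))) → 0
  (γ[u; COUNT(*)→b](S) − π[u,b](ρ[b/e](ρ[u/x](σ[x='q'](T))))) → 2

|E| = 2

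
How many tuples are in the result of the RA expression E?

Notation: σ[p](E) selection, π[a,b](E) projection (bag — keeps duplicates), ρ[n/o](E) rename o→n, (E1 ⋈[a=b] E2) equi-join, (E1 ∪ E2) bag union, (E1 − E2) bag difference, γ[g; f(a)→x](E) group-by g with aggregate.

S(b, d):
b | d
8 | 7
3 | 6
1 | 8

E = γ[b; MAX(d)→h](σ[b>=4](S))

Per-node cardinality:
  S → 3
  σ[b>=4](S) → 1
  γ[b; MAX(d)→h](σ[b>=4](S)) → 1

|E| = 1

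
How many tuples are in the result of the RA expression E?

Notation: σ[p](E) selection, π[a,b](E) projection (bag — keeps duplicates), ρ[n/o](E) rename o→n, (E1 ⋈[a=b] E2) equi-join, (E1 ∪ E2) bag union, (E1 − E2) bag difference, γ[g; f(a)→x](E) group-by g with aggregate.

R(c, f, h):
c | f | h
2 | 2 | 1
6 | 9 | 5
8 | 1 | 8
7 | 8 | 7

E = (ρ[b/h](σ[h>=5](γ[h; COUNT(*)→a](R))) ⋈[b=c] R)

Per-node cardinality:
  R → 4
  γ[h; COUNT(*)→a](R) → 4
  σ[h>=5](γ[h; COUNT(*)→a](R)) → 3
  ρ[b/h](σ[h>=5](γ[h; COUNT(*)→a](R))) → 3
  R → 4
  (ρ[b/h](σ[h>=5](γ[h; COUNT(*)→a](R))) ⋈[b=c] R) → 2

|E| = 2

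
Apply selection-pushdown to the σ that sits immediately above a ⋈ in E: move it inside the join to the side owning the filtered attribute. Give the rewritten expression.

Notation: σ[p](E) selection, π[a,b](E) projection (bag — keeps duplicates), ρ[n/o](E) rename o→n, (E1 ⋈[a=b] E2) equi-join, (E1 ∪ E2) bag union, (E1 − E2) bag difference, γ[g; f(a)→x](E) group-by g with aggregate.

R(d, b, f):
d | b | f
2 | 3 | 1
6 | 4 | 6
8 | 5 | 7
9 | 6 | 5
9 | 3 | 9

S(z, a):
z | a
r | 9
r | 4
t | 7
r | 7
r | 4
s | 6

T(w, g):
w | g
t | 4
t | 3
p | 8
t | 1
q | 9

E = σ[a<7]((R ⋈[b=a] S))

σ filters on a, owned by the right side.
E' = (R ⋈[b=a] σ[a<7](S))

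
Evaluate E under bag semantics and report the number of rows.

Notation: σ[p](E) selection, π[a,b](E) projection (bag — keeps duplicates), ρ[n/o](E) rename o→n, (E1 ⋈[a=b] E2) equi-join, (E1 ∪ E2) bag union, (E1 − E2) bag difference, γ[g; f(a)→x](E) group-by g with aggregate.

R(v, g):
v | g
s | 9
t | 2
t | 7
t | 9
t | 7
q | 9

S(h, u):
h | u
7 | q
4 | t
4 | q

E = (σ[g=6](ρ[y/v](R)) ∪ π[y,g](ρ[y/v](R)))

Row counts bottom-up:
  R → 6
  ρ[y/v](R) → 6
  σ[g=6](ρ[y/v](R)) → 0
  R → 6
  ρ[y/v](R) → 6
  π[y,g](ρ[y/v](R)) → 6
  (σ[g=6](ρ[y/v](R)) ∪ π[y,g](ρ[y/v](R))) → 6

|E| = 6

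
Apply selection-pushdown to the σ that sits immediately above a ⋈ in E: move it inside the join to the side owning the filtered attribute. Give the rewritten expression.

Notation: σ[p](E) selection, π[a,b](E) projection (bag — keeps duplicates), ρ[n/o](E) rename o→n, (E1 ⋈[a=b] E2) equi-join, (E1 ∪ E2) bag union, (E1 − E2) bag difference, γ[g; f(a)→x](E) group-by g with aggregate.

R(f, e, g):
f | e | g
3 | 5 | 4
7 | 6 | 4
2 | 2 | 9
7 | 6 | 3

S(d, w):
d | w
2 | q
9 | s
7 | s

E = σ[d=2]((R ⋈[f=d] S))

σ filters on d, owned by the right side.
E' = (R ⋈[f=d] σ[d=2](S))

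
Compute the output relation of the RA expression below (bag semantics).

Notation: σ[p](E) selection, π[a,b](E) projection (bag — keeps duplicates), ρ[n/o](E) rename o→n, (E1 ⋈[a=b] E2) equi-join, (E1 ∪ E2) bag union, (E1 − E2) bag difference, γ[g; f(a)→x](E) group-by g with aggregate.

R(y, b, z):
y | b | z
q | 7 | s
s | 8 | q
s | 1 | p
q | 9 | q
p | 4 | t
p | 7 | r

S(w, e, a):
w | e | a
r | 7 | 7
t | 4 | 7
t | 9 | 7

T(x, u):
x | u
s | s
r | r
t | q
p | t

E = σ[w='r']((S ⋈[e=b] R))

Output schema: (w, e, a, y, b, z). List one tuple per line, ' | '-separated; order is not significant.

Per-node cardinality:
  S → 3
  R → 6
  (S ⋈[e=b] R) → 4
  σ[w='r']((S ⋈[e=b] R)) → 2

== RESULT ==
w | e | a | y | b | z
r | 7 | 7 | p | 7 | r
r | 7 | 7 | q | 7 | s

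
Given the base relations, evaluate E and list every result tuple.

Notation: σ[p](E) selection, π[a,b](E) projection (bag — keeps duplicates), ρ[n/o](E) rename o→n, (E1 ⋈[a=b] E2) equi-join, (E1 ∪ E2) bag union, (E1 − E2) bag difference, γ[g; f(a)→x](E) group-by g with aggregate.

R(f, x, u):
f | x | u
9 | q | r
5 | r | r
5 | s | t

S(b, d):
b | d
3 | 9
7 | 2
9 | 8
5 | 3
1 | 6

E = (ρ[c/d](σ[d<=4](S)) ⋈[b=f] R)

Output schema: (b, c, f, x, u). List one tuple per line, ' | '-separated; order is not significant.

Per-node cardinality:
  S → 5
  σ[d<=4](S) → 2
  ρ[c/d](σ[d<=4](S)) → 2
  R → 3
  (ρ[c/d](σ[d<=4](S)) ⋈[b=f] R) → 2

== RESULT ==
b | c | f | x | u
5 | 3 | 5 | r | r
5 | 3 | 5 | s | t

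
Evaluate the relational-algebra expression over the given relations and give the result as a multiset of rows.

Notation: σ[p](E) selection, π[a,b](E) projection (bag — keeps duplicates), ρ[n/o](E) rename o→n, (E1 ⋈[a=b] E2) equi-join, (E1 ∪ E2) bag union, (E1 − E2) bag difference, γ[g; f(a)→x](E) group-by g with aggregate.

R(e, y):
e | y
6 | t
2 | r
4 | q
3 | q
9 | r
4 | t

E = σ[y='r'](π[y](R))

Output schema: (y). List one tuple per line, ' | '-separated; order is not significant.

Row counts bottom-up:
  R → 6
  π[y](R) → 6
  σ[y='r'](π[y](R)) → 2

== RESULT ==
y
r
r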